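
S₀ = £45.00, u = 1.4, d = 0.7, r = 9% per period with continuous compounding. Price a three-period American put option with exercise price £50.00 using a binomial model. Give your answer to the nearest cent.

£8.96

Risk-neutral probability p = (e^0.09 − 0.7)/(1.4 − 0.7) = 0.3942/0.7000 = 0.5631
Terminal stock prices: S_uuu = 123.5, S_uud = 61.74, S_udd = 30.87, S_ddd = 15.43
Terminal payoffs (K − S): max(-73.48, 0) = 0, max(-11.74, 0) = 0, max(19.13, 0) = 19.13, max(34.57, 0) = 34.57
Node uu (S = 88.2): continuation = e^(−0.09)·[0.5631·0.0000 + 0.4369·0.0000] = 0.0000; exercise value = 0.0000 ≤ continuation, so V_uu = 0.0000
Node ud (S = 44.1): continuation = e^(−0.09)·[0.5631·0.0000 + 0.4369·19.1300] = 7.6384; exercise value = 5.9000 ≤ continuation, so V_ud = 7.6384
Node dd (S = 22.05): continuation = e^(−0.09)·[0.5631·19.1300 + 0.4369·34.5650] = 23.6466; exercise value = 27.9500 > continuation, so V_dd = 27.9500 (exercise)
Node u (S = 63): continuation = e^(−0.09)·[0.5631·0.0000 + 0.4369·7.6384] = 3.0500; exercise value = 0.0000 ≤ continuation, so V_u = 3.0500
Node d (S = 31.5): continuation = e^(−0.09)·[0.5631·7.6384 + 0.4369·27.9500] = 15.0912; exercise value = 18.5000 > continuation, so V_d = 18.5000 (exercise)
Node 0 (S = 45): continuation = e^(−0.09)·[0.5631·3.0500 + 0.4369·18.5000] = 8.9565; exercise value = 5.0000 ≤ continuation, so V_0 = 8.9565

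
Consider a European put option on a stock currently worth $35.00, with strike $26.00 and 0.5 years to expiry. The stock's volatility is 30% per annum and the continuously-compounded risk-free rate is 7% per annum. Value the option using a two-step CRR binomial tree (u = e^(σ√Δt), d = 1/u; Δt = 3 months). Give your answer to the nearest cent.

CRR parameters: u = e^(σ√Δt) = e^(0.3·√0.25) = 1.1618, d = 1/u = 0.8607
Per-period rate: rΔt = 0.07·0.25 = 0.0175, so R = e^0.0175 = 1.0177
Risk-neutral probability p = (e^0.0175 − 0.8607)/(1.1618 − 0.8607) = 0.1569/0.3011 = 0.5212
Terminal stock prices: S_uu = 47.25, S_ud = 35, S_dd = 25.93
Terminal payoffs (K − S): max(-21.25, 0) = 0, max(-9, 0) = 0, max(0.07136, 0) = 0.07136
Node u (S = 40.66): V_u = e^(−0.0175)·[0.5212·0.0000 + 0.4788·0.0000] = 0.0000
Node d (S = 30.12): V_d = e^(−0.0175)·[0.5212·0.0000 + 0.4788·0.0714] = 0.0336
Node 0 (S = 35): V_0 = e^(−0.0175)·[0.5212·0.0000 + 0.4788·0.0336] = 0.0158

$0.02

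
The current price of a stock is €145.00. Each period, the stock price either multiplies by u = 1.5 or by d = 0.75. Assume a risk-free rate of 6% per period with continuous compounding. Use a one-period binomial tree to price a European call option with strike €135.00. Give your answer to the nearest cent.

€32.30

Risk-neutral probability p = (e^0.06 − 0.75)/(1.5 − 0.75) = 0.3118/0.7500 = 0.4158
Terminal stock prices: S_u = 217.5, S_d = 108.8
Terminal payoffs (S − K): max(82.5, 0) = 82.5, max(-26.25, 0) = 0
Node 0 (S = 145): V_0 = e^(−0.06)·[0.4158·82.5000 + 0.5842·0.0000] = 32.3044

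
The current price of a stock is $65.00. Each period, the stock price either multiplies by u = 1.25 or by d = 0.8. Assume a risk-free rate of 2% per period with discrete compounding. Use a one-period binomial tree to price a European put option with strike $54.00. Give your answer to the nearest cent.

Risk-neutral probability p = (1 + 0.02 − 0.8)/(1.25 − 0.8) = 0.2200/0.4500 = 0.4889
Terminal stock prices: S_u = 81.25, S_d = 52
Terminal payoffs (K − S): max(-27.25, 0) = 0, max(2, 0) = 2
Node 0 (S = 65): V_0 = 1/1.02·[0.4889·0.0000 + 0.5111·2.0000] = 1.0022

$1.00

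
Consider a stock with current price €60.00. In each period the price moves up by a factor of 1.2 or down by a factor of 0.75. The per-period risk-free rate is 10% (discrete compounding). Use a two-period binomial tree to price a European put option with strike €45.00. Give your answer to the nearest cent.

Risk-neutral probability p = (1 + 0.1 − 0.75)/(1.2 − 0.75) = 0.3500/0.4500 = 0.7778
Terminal stock prices: S_uu = 86.4, S_ud = 54, S_dd = 33.75
Terminal payoffs (K − S): max(-41.4, 0) = 0, max(-9, 0) = 0, max(11.25, 0) = 11.25
Node u (S = 72): V_u = 1/1.1·[0.7778·0.0000 + 0.2222·0.0000] = 0.0000
Node d (S = 45): V_d = 1/1.1·[0.7778·0.0000 + 0.2222·11.2500] = 2.2727
Node 0 (S = 60): V_0 = 1/1.1·[0.7778·0.0000 + 0.2222·2.2727] = 0.4591

€0.46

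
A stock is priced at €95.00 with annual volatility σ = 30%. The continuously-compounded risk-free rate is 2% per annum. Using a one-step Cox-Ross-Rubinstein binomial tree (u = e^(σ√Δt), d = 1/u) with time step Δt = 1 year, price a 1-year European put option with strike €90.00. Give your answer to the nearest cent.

CRR parameters: u = e^(σ√Δt) = e^(0.3·√1) = 1.3499, d = 1/u = 0.7408
Per-period rate: rΔt = 0.02·1 = 0.02, so R = e^0.02 = 1.0202
Risk-neutral probability p = (e^0.02 − 0.7408)/(1.3499 − 0.7408) = 0.2794/0.6090 = 0.4587
Terminal stock prices: S_u = 128.2, S_d = 70.38
Terminal payoffs (K − S): max(-38.24, 0) = 0, max(19.62, 0) = 19.62
Node 0 (S = 95): V_0 = e^(−0.02)·[0.4587·0.0000 + 0.5413·19.6223] = 10.4107

€10.41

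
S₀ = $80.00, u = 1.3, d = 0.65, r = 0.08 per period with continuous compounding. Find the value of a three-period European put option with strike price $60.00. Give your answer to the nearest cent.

Risk-neutral probability p = (e^0.08 − 0.65)/(1.3 − 0.65) = 0.4333/0.6500 = 0.6666
Terminal stock prices: S_uuu = 175.8, S_uud = 87.88, S_udd = 43.94, S_ddd = 21.97
Terminal payoffs (K − S): max(-115.8, 0) = 0, max(-27.88, 0) = 0, max(16.06, 0) = 16.06, max(38.03, 0) = 38.03
Node uu (S = 135.2): V_uu = e^(−0.08)·[0.6666·0.0000 + 0.3334·0.0000] = 0.0000
Node ud (S = 67.6): V_ud = e^(−0.08)·[0.6666·0.0000 + 0.3334·16.0600] = 4.9428
Node dd (S = 33.8): V_dd = e^(−0.08)·[0.6666·16.0600 + 0.3334·38.0300] = 21.5870
Node u (S = 104): V_u = e^(−0.08)·[0.6666·0.0000 + 0.3334·4.9428] = 1.5213
Node d (S = 52): V_d = e^(−0.08)·[0.6666·4.9428 + 0.3334·21.5870] = 9.6854
Node 0 (S = 80): V_0 = e^(−0.08)·[0.6666·1.5213 + 0.3334·9.6854] = 3.9170

$3.92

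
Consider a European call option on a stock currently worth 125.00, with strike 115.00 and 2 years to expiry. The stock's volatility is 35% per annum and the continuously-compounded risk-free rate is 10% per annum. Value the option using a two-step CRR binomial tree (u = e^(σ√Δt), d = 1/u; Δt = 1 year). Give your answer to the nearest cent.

CRR parameters: u = e^(σ√Δt) = e^(0.35·√1) = 1.4191, d = 1/u = 0.7047
Per-period rate: rΔt = 0.1·1 = 0.1, so R = e^0.1 = 1.1052
Risk-neutral probability p = (e^0.1 − 0.7047)/(1.4191 − 0.7047) = 0.4005/0.7144 = 0.5606
Terminal stock prices: S_uu = 251.7, S_ud = 125, S_dd = 62.07
Terminal payoffs (S − K): max(136.7, 0) = 136.7, max(10, 0) = 10, max(-52.93, 0) = 0
Node u (S = 177.4): V_u = e^(−0.1)·[0.5606·136.7191 + 0.4394·10.0000] = 73.3271
Node d (S = 88.09): V_d = e^(−0.1)·[0.5606·10.0000 + 0.4394·0.0000] = 5.0725
Node 0 (S = 125): V_0 = e^(−0.1)·[0.5606·73.3271 + 0.4394·5.0725] = 39.2122

39.21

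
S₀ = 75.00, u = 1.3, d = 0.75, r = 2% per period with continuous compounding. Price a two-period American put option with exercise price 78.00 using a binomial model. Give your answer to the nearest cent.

Risk-neutral probability p = (e^0.02 − 0.75)/(1.3 − 0.75) = 0.2702/0.5500 = 0.4913
Terminal stock prices: S_uu = 126.8, S_ud = 73.12, S_dd = 42.19
Terminal payoffs (K − S): max(-48.75, 0) = 0, max(4.875, 0) = 4.875, max(35.81, 0) = 35.81
Node u (S = 97.5): continuation = e^(−0.02)·[0.4913·0.0000 + 0.5087·4.8750] = 2.4309; exercise value = 0.0000 ≤ continuation, so V_u = 2.4309
Node d (S = 56.25): continuation = e^(−0.02)·[0.4913·4.8750 + 0.5087·35.8125] = 20.2055; exercise value = 21.7500 > continuation, so V_d = 21.7500 (exercise)
Node 0 (S = 75): continuation = e^(−0.02)·[0.4913·2.4309 + 0.5087·21.7500] = 12.0163; exercise value = 3.0000 ≤ continuation, so V_0 = 12.0163

12.02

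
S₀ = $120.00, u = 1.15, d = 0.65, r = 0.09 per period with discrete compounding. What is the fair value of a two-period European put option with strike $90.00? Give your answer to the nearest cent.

$0.53

Risk-neutral probability p = (1 + 0.09 − 0.65)/(1.15 − 0.65) = 0.4400/0.5000 = 0.8800
Terminal stock prices: S_uu = 158.7, S_ud = 89.7, S_dd = 50.7
Terminal payoffs (K − S): max(-68.7, 0) = 0, max(0.3, 0) = 0.3, max(39.3, 0) = 39.3
Node u (S = 138): V_u = 1/1.09·[0.8800·0.0000 + 0.1200·0.3000] = 0.0330
Node d (S = 78): V_d = 1/1.09·[0.8800·0.3000 + 0.1200·39.3000] = 4.5688
Node 0 (S = 120): V_0 = 1/1.09·[0.8800·0.0330 + 0.1200·4.5688] = 0.5297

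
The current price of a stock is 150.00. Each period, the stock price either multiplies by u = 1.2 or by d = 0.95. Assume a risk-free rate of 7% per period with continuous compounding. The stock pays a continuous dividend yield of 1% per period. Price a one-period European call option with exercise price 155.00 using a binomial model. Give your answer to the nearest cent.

10.43

Per-period risk-free factor R = e^0.07 = 1.0725; dividend-adjusted growth = e^(0.07−0.01) = 1.0618.
Risk-neutral probability p = (1.0618 − 0.95)/(1.2 − 0.95) = 0.1118/0.2500 = 0.4473
Terminal stock prices: S_u = 180, S_d = 142.5
Terminal payoffs (S − K): max(25, 0) = 25, max(-12.5, 0) = 0
Node 0 (S = 150): V_0 = e^(−0.07)·[0.4473·25.0000 + 0.5527·0.0000] = 10.4276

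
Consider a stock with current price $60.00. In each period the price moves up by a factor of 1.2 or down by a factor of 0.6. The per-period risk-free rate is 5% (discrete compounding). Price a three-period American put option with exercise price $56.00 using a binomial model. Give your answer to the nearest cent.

Risk-neutral probability p = (1 + 0.05 − 0.6)/(1.2 − 0.6) = 0.4500/0.6000 = 0.7500
Terminal stock prices: S_uuu = 103.7, S_uud = 51.84, S_udd = 25.92, S_ddd = 12.96
Terminal payoffs (K − S): max(-47.68, 0) = 0, max(4.16, 0) = 4.16, max(30.08, 0) = 30.08, max(43.04, 0) = 43.04
Node uu (S = 86.4): continuation = 1/1.05·[0.7500·0.0000 + 0.2500·4.1600] = 0.9905; exercise value = 0.0000 ≤ continuation, so V_uu = 0.9905
Node ud (S = 43.2): continuation = 1/1.05·[0.7500·4.1600 + 0.2500·30.0800] = 10.1333; exercise value = 12.8000 > continuation, so V_ud = 12.8000 (exercise)
Node dd (S = 21.6): continuation = 1/1.05·[0.7500·30.0800 + 0.2500·43.0400] = 31.7333; exercise value = 34.4000 > continuation, so V_dd = 34.4000 (exercise)
Node u (S = 72): continuation = 1/1.05·[0.7500·0.9905 + 0.2500·12.8000] = 3.7551; exercise value = 0.0000 ≤ continuation, so V_u = 3.7551
Node d (S = 36): continuation = 1/1.05·[0.7500·12.8000 + 0.2500·34.4000] = 17.3333; exercise value = 20.0000 > continuation, so V_d = 20.0000 (exercise)
Node 0 (S = 60): continuation = 1/1.05·[0.7500·3.7551 + 0.2500·20.0000] = 7.4441; exercise value = 0.0000 ≤ continuation, so V_0 = 7.4441

$7.44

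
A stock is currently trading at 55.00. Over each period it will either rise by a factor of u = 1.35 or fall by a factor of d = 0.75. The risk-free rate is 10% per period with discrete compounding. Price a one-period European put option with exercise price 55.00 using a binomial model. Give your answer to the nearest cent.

5.21

Risk-neutral probability p = (1 + 0.1 − 0.75)/(1.35 − 0.75) = 0.3500/0.6000 = 0.5833
Terminal stock prices: S_u = 74.25, S_d = 41.25
Terminal payoffs (K − S): max(-19.25, 0) = 0, max(13.75, 0) = 13.75
Node 0 (S = 55): V_0 = 1/1.1·[0.5833·0.0000 + 0.4167·13.7500] = 5.2083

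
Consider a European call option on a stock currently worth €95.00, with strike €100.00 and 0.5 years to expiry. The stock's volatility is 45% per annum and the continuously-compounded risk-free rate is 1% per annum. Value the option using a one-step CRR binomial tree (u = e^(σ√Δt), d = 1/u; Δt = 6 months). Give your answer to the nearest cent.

CRR parameters: u = e^(σ√Δt) = e^(0.45·√0.5) = 1.3746, d = 1/u = 0.7275
Per-period rate: rΔt = 0.01·0.5 = 0.005, so R = e^0.005 = 1.0050
Risk-neutral probability p = (e^0.005 − 0.7275)/(1.3746 − 0.7275) = 0.2776/0.6472 = 0.4289
Terminal stock prices: S_u = 130.6, S_d = 69.11
Terminal payoffs (S − K): max(30.59, 0) = 30.59, max(-30.89, 0) = 0
Node 0 (S = 95): V_0 = e^(−0.005)·[0.4289·30.5916 + 0.5711·0.0000] = 13.0541

€13.05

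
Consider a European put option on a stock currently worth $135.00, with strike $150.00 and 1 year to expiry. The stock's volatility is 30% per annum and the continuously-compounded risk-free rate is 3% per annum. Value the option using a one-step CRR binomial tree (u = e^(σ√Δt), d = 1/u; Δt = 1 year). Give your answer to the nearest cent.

CRR parameters: u = e^(σ√Δt) = e^(0.3·√1) = 1.3499, d = 1/u = 0.7408
Per-period rate: rΔt = 0.03·1 = 0.03, so R = e^0.03 = 1.0305
Risk-neutral probability p = (e^0.03 − 0.7408)/(1.3499 − 0.7408) = 0.2896/0.6090 = 0.4756
Terminal stock prices: S_u = 182.2, S_d = 100
Terminal payoffs (K − S): max(-32.23, 0) = 0, max(49.99, 0) = 49.99
Node 0 (S = 135): V_0 = e^(−0.03)·[0.4756·0.0000 + 0.5244·49.9895] = 25.4416

$25.44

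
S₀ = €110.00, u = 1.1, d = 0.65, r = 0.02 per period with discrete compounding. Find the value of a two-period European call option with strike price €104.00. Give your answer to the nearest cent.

€18.91

Risk-neutral probability p = (1 + 0.02 − 0.65)/(1.1 − 0.65) = 0.3700/0.4500 = 0.8222
Terminal stock prices: S_uu = 133.1, S_ud = 78.65, S_dd = 46.48
Terminal payoffs (S − K): max(29.1, 0) = 29.1, max(-25.35, 0) = 0, max(-57.52, 0) = 0
Node u (S = 121): V_u = 1/1.02·[0.8222·29.1000 + 0.1778·0.0000] = 23.4575
Node d (S = 71.5): V_d = 1/1.02·[0.8222·0.0000 + 0.1778·0.0000] = 0.0000
Node 0 (S = 110): V_0 = 1/1.02·[0.8222·23.4575 + 0.1778·0.0000] = 18.9091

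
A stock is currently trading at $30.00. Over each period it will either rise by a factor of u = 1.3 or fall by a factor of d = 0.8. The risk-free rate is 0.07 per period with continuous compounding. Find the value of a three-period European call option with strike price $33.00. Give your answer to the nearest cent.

$6.80

Risk-neutral probability p = (e^0.07 − 0.8)/(1.3 − 0.8) = 0.2725/0.5000 = 0.5450
Terminal stock prices: S_uuu = 65.91, S_uud = 40.56, S_udd = 24.96, S_ddd = 15.36
Terminal payoffs (S − K): max(32.91, 0) = 32.91, max(7.56, 0) = 7.56, max(-8.04, 0) = 0, max(-17.64, 0) = 0
Node uu (S = 50.7): V_uu = e^(−0.07)·[0.5450·32.9100 + 0.4550·7.5600] = 19.9310
Node ud (S = 31.2): V_ud = e^(−0.07)·[0.5450·7.5600 + 0.4550·0.0000] = 3.8418
Node dd (S = 19.2): V_dd = e^(−0.07)·[0.5450·0.0000 + 0.4550·0.0000] = 0.0000
Node u (S = 39): V_u = e^(−0.07)·[0.5450·19.9310 + 0.4550·3.8418] = 11.7581
Node d (S = 24): V_d = e^(−0.07)·[0.5450·3.8418 + 0.4550·0.0000] = 1.9523
Node 0 (S = 30): V_0 = e^(−0.07)·[0.5450·11.7581 + 0.4550·1.9523] = 6.8033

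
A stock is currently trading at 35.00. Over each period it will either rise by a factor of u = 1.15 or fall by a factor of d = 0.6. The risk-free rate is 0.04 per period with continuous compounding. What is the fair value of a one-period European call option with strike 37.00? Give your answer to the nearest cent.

2.50

Risk-neutral probability p = (e^0.04 − 0.6)/(1.15 − 0.6) = 0.4408/0.5500 = 0.8015
Terminal stock prices: S_u = 40.25, S_d = 21
Terminal payoffs (S − K): max(3.25, 0) = 3.25, max(-16, 0) = 0
Node 0 (S = 35): V_0 = e^(−0.04)·[0.8015·3.2500 + 0.1985·0.0000] = 2.5027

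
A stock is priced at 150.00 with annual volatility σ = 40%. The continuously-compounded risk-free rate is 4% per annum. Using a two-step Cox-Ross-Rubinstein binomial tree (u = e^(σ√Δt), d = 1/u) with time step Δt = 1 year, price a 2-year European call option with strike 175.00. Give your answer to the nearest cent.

29.82

CRR parameters: u = e^(σ√Δt) = e^(0.4·√1) = 1.4918, d = 1/u = 0.6703
Per-period rate: rΔt = 0.04·1 = 0.04, so R = e^0.04 = 1.0408
Risk-neutral probability p = (e^0.04 − 0.6703)/(1.4918 − 0.6703) = 0.3705/0.8215 = 0.4510
Terminal stock prices: S_uu = 333.8, S_ud = 150, S_dd = 67.4
Terminal payoffs (S − K): max(158.8, 0) = 158.8, max(-25, 0) = 0, max(-107.6, 0) = 0
Node u (S = 223.8): V_u = e^(−0.04)·[0.4510·158.8311 + 0.5490·0.0000] = 68.8226
Node d (S = 100.5): V_d = e^(−0.04)·[0.4510·0.0000 + 0.5490·0.0000] = 0.0000
Node 0 (S = 150): V_0 = e^(−0.04)·[0.4510·68.8226 + 0.5490·0.0000] = 29.8213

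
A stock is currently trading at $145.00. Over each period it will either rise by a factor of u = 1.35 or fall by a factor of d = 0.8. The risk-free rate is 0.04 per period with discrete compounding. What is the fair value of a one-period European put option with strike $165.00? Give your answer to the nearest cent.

$26.56

Risk-neutral probability p = (1 + 0.04 − 0.8)/(1.35 − 0.8) = 0.2400/0.5500 = 0.4364
Terminal stock prices: S_u = 195.8, S_d = 116
Terminal payoffs (K − S): max(-30.75, 0) = 0, max(49, 0) = 49
Node 0 (S = 145): V_0 = 1/1.04·[0.4364·0.0000 + 0.5636·49.0000] = 26.5559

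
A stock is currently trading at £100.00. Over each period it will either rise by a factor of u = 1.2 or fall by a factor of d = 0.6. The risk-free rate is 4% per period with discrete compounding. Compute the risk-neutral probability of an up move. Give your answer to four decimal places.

p = 0.7333

Risk-neutral probability p = (1 + 0.04 − 0.6)/(1.2 − 0.6) = 0.4400/0.6000 = 0.7333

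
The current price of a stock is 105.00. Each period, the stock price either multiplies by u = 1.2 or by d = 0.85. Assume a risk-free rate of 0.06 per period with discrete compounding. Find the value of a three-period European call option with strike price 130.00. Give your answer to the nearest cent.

Risk-neutral probability p = (1 + 0.06 − 0.85)/(1.2 − 0.85) = 0.2100/0.3500 = 0.6000
Terminal stock prices: S_uuu = 181.4, S_uud = 128.5, S_udd = 91.03, S_ddd = 64.48
Terminal payoffs (S − K): max(51.44, 0) = 51.44, max(-1.48, 0) = 0, max(-38.97, 0) = 0, max(-65.52, 0) = 0
Node uu (S = 151.2): V_uu = 1/1.06·[0.6000·51.4400 + 0.4000·0.0000] = 29.1170
Node ud (S = 107.1): V_ud = 1/1.06·[0.6000·0.0000 + 0.4000·0.0000] = 0.0000
Node dd (S = 75.86): V_dd = 1/1.06·[0.6000·0.0000 + 0.4000·0.0000] = 0.0000
Node u (S = 126): V_u = 1/1.06·[0.6000·29.1170 + 0.4000·0.0000] = 16.4813
Node d (S = 89.25): V_d = 1/1.06·[0.6000·0.0000 + 0.4000·0.0000] = 0.0000
Node 0 (S = 105): V_0 = 1/1.06·[0.6000·16.4813 + 0.4000·0.0000] = 9.3290

9.33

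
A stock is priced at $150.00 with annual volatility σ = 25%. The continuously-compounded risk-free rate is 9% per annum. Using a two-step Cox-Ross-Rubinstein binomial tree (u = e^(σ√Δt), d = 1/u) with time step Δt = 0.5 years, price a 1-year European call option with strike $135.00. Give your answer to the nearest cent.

$31.28

CRR parameters: u = e^(σ√Δt) = e^(0.25·√0.5) = 1.1934, d = 1/u = 0.8380
Per-period rate: rΔt = 0.09·0.5 = 0.045, so R = e^0.045 = 1.0460
Risk-neutral probability p = (e^0.045 − 0.8380)/(1.1934 − 0.8380) = 0.2081/0.3554 = 0.5854
Terminal stock prices: S_uu = 213.6, S_ud = 150, S_dd = 105.3
Terminal payoffs (S − K): max(78.62, 0) = 78.62, max(15, 0) = 15, max(-29.67, 0) = 0
Node u (S = 179): V_u = e^(−0.045)·[0.5854·78.6179 + 0.4146·15.0000] = 49.9450
Node d (S = 125.7): V_d = e^(−0.045)·[0.5854·15.0000 + 0.4146·0.0000] = 8.3951
Node 0 (S = 150): V_0 = e^(−0.045)·[0.5854·49.9450 + 0.4146·8.3951] = 31.2800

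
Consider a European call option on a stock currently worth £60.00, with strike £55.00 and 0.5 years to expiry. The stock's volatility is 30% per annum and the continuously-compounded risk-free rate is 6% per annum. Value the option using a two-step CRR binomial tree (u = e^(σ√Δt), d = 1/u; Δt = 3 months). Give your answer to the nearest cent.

£9.06

CRR parameters: u = e^(σ√Δt) = e^(0.3·√0.25) = 1.1618, d = 1/u = 0.8607
Per-period rate: rΔt = 0.06·0.25 = 0.015, so R = e^0.015 = 1.0151
Risk-neutral probability p = (e^0.015 − 0.8607)/(1.1618 − 0.8607) = 0.1544/0.3011 = 0.5128
Terminal stock prices: S_uu = 80.99, S_ud = 60, S_dd = 44.45
Terminal payoffs (S − K): max(25.99, 0) = 25.99, max(5, 0) = 5, max(-10.55, 0) = 0
Node u (S = 69.71): V_u = e^(−0.015)·[0.5128·25.9915 + 0.4872·5.0000] = 15.5289
Node d (S = 51.64): V_d = e^(−0.015)·[0.5128·5.0000 + 0.4872·0.0000] = 2.5256
Node 0 (S = 60): V_0 = e^(−0.015)·[0.5128·15.5289 + 0.4872·2.5256] = 9.0563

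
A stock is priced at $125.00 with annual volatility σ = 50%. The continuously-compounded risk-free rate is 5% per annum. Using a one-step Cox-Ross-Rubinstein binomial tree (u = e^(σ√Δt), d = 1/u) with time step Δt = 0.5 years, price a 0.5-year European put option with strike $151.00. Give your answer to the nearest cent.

$34.06

CRR parameters: u = e^(σ√Δt) = e^(0.5·√0.5) = 1.4241, d = 1/u = 0.7022
Per-period rate: rΔt = 0.05·0.5 = 0.025, so R = e^0.025 = 1.0253
Risk-neutral probability p = (e^0.025 − 0.7022)/(1.4241 − 0.7022) = 0.3231/0.7219 = 0.4476
Terminal stock prices: S_u = 178, S_d = 87.77
Terminal payoffs (K − S): max(-27.01, 0) = 0, max(63.23, 0) = 63.23
Node 0 (S = 125): V_0 = e^(−0.025)·[0.4476·0.0000 + 0.5524·63.2264] = 34.0648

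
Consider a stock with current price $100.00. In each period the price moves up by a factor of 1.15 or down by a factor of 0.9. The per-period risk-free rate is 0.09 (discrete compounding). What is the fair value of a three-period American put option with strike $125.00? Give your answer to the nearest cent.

Risk-neutral probability p = (1 + 0.09 − 0.9)/(1.15 − 0.9) = 0.1900/0.2500 = 0.7600
Terminal stock prices: S_uuu = 152.1, S_uud = 119, S_udd = 93.15, S_ddd = 72.9
Terminal payoffs (K − S): max(-27.09, 0) = 0, max(5.975, 0) = 5.975, max(31.85, 0) = 31.85, max(52.1, 0) = 52.1
Node uu (S = 132.2): continuation = 1/1.09·[0.7600·0.0000 + 0.2400·5.9750] = 1.3156; exercise value = 0.0000 ≤ continuation, so V_uu = 1.3156
Node ud (S = 103.5): continuation = 1/1.09·[0.7600·5.9750 + 0.2400·31.8500] = 11.1789; exercise value = 21.5000 > continuation, so V_ud = 21.5000 (exercise)
Node dd (S = 81): continuation = 1/1.09·[0.7600·31.8500 + 0.2400·52.1000] = 33.6789; exercise value = 44.0000 > continuation, so V_dd = 44.0000 (exercise)
Node u (S = 115): continuation = 1/1.09·[0.7600·1.3156 + 0.2400·21.5000] = 5.6512; exercise value = 10.0000 > continuation, so V_u = 10.0000 (exercise)
Node d (S = 90): continuation = 1/1.09·[0.7600·21.5000 + 0.2400·44.0000] = 24.6789; exercise value = 35.0000 > continuation, so V_d = 35.0000 (exercise)
Node 0 (S = 100): continuation = 1/1.09·[0.7600·10.0000 + 0.2400·35.0000] = 14.6789; exercise value = 25.0000 > continuation, so V_0 = 25.0000 (exercise)

$25.00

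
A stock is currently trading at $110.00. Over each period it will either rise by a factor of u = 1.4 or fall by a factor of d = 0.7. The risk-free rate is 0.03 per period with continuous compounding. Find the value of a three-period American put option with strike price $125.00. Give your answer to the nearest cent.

Risk-neutral probability p = (e^0.03 − 0.7)/(1.4 − 0.7) = 0.3305/0.7000 = 0.4721
Terminal stock prices: S_uuu = 301.8, S_uud = 150.9, S_udd = 75.46, S_ddd = 37.73
Terminal payoffs (K − S): max(-176.8, 0) = 0, max(-25.92, 0) = 0, max(49.54, 0) = 49.54, max(87.27, 0) = 87.27
Node uu (S = 215.6): continuation = e^(−0.03)·[0.4721·0.0000 + 0.5279·0.0000] = 0.0000; exercise value = 0.0000 ≤ continuation, so V_uu = 0.0000
Node ud (S = 107.8): continuation = e^(−0.03)·[0.4721·0.0000 + 0.5279·49.5400] = 25.3803; exercise value = 17.2000 ≤ continuation, so V_ud = 25.3803
Node dd (S = 53.9): continuation = e^(−0.03)·[0.4721·49.5400 + 0.5279·87.2700] = 67.4057; exercise value = 71.1000 > continuation, so V_dd = 71.1000 (exercise)
Node u (S = 154): continuation = e^(−0.03)·[0.4721·0.0000 + 0.5279·25.3803] = 13.0028; exercise value = 0.0000 ≤ continuation, so V_u = 13.0028
Node d (S = 77): continuation = e^(−0.03)·[0.4721·25.3803 + 0.5279·71.1000] = 48.0533; exercise value = 48.0000 ≤ continuation, so V_d = 48.0533
Node 0 (S = 110): continuation = e^(−0.03)·[0.4721·13.0028 + 0.5279·48.0533] = 30.5756; exercise value = 15.0000 ≤ continuation, so V_0 = 30.5756

$30.58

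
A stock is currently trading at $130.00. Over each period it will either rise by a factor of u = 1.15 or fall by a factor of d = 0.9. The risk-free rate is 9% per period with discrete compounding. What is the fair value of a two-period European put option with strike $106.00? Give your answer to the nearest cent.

$0.03

Risk-neutral probability p = (1 + 0.09 − 0.9)/(1.15 − 0.9) = 0.1900/0.2500 = 0.7600
Terminal stock prices: S_uu = 171.9, S_ud = 134.6, S_dd = 105.3
Terminal payoffs (K − S): max(-65.92, 0) = 0, max(-28.55, 0) = 0, max(0.7, 0) = 0.7
Node u (S = 149.5): V_u = 1/1.09·[0.7600·0.0000 + 0.2400·0.0000] = 0.0000
Node d (S = 117): V_d = 1/1.09·[0.7600·0.0000 + 0.2400·0.7000] = 0.1541
Node 0 (S = 130): V_0 = 1/1.09·[0.7600·0.0000 + 0.2400·0.1541] = 0.0339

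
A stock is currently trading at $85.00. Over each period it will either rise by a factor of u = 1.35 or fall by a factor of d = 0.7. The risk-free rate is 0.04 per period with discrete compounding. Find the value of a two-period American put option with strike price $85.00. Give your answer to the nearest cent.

$12.77

Risk-neutral probability p = (1 + 0.04 − 0.7)/(1.35 − 0.7) = 0.3400/0.6500 = 0.5231
Terminal stock prices: S_uu = 154.9, S_ud = 80.33, S_dd = 41.65
Terminal payoffs (K − S): max(-69.91, 0) = 0, max(4.675, 0) = 4.675, max(43.35, 0) = 43.35
Node u (S = 114.8): continuation = 1/1.04·[0.5231·0.0000 + 0.4769·4.6750] = 2.1439; exercise value = 0.0000 ≤ continuation, so V_u = 2.1439
Node d (S = 59.5): continuation = 1/1.04·[0.5231·4.6750 + 0.4769·43.3500] = 22.2308; exercise value = 25.5000 > continuation, so V_d = 25.5000 (exercise)
Node 0 (S = 85): continuation = 1/1.04·[0.5231·2.1439 + 0.4769·25.5000] = 12.7721; exercise value = 0.0000 ≤ continuation, so V_0 = 12.7721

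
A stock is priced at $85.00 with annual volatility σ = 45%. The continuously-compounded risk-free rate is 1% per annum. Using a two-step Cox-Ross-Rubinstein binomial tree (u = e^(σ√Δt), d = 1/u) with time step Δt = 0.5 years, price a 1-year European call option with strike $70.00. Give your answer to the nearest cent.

$23.78

CRR parameters: u = e^(σ√Δt) = e^(0.45·√0.5) = 1.3746, d = 1/u = 0.7275
Per-period rate: rΔt = 0.01·0.5 = 0.005, so R = e^0.005 = 1.0050
Risk-neutral probability p = (e^0.005 − 0.7275)/(1.3746 − 0.7275) = 0.2776/0.6472 = 0.4289
Terminal stock prices: S_uu = 160.6, S_ud = 85, S_dd = 44.98
Terminal payoffs (S − K): max(90.62, 0) = 90.62, max(15, 0) = 15, max(-25.02, 0) = 0
Node u (S = 116.8): V_u = e^(−0.005)·[0.4289·90.6210 + 0.5711·15.0000] = 47.1942
Node d (S = 61.83): V_d = e^(−0.005)·[0.4289·15.0000 + 0.5711·0.0000] = 6.4008
Node 0 (S = 85): V_0 = e^(−0.005)·[0.4289·47.1942 + 0.5711·6.4008] = 23.7763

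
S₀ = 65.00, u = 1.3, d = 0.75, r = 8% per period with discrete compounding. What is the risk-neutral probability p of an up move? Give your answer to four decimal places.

p = 0.6000

Risk-neutral probability p = (1 + 0.08 − 0.75)/(1.3 − 0.75) = 0.3300/0.5500 = 0.6000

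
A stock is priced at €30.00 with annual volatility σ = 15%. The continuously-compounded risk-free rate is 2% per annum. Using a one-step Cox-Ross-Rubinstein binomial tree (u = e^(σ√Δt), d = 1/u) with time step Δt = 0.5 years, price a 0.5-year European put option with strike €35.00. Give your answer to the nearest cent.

€4.65

CRR parameters: u = e^(σ√Δt) = e^(0.15·√0.5) = 1.1119, d = 1/u = 0.8994
Per-period rate: rΔt = 0.02·0.5 = 0.01, so R = e^0.01 = 1.0101
Risk-neutral probability p = (e^0.01 − 0.8994)/(1.1119 − 0.8994) = 0.1107/0.2125 = 0.5208
Terminal stock prices: S_u = 33.36, S_d = 26.98
Terminal payoffs (K − S): max(1.643, 0) = 1.643, max(8.019, 0) = 8.019
Node 0 (S = 30): V_0 = e^(−0.01)·[0.5208·1.6431 + 0.4792·8.0190] = 4.6517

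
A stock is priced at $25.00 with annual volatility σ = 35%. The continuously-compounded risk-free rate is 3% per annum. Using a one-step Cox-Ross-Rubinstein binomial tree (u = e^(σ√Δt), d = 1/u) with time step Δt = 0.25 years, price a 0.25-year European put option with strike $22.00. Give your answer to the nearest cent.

$0.53

CRR parameters: u = e^(σ√Δt) = e^(0.35·√0.25) = 1.1912, d = 1/u = 0.8395
Per-period rate: rΔt = 0.03·0.25 = 0.0075, so R = e^0.0075 = 1.0075
Risk-neutral probability p = (e^0.0075 − 0.8395)/(1.1912 − 0.8395) = 0.1681/0.3518 = 0.4778
Terminal stock prices: S_u = 29.78, S_d = 20.99
Terminal payoffs (K − S): max(-7.781, 0) = 0, max(1.014, 0) = 1.014
Node 0 (S = 25): V_0 = e^(−0.0075)·[0.4778·0.0000 + 0.5222·1.0136] = 0.5254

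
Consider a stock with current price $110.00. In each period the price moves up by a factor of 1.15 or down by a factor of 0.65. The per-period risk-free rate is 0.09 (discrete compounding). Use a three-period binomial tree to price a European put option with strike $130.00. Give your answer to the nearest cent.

$10.01

Risk-neutral probability p = (1 + 0.09 − 0.65)/(1.15 − 0.65) = 0.4400/0.5000 = 0.8800
Terminal stock prices: S_uuu = 167.3, S_uud = 94.56, S_udd = 53.45, S_ddd = 30.21
Terminal payoffs (K − S): max(-37.3, 0) = 0, max(35.44, 0) = 35.44, max(76.55, 0) = 76.55, max(99.79, 0) = 99.79
Node uu (S = 145.5): V_uu = 1/1.09·[0.8800·0.0000 + 0.1200·35.4413] = 3.9018
Node ud (S = 82.22): V_ud = 1/1.09·[0.8800·35.4413 + 0.1200·76.5538] = 37.0411
Node dd (S = 46.48): V_dd = 1/1.09·[0.8800·76.5538 + 0.1200·99.7912] = 72.7911
Node u (S = 126.5): V_u = 1/1.09·[0.8800·3.9018 + 0.1200·37.0411] = 7.2280
Node d (S = 71.5): V_d = 1/1.09·[0.8800·37.0411 + 0.1200·72.7911] = 37.9184
Node 0 (S = 110): V_0 = 1/1.09·[0.8800·7.2280 + 0.1200·37.9184] = 10.0099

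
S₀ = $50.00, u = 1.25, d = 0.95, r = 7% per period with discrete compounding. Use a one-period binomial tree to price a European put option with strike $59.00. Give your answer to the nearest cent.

$6.45

Risk-neutral probability p = (1 + 0.07 − 0.95)/(1.25 − 0.95) = 0.1200/0.3000 = 0.4000
Terminal stock prices: S_u = 62.5, S_d = 47.5
Terminal payoffs (K − S): max(-3.5, 0) = 0, max(11.5, 0) = 11.5
Node 0 (S = 50): V_0 = 1/1.07·[0.4000·0.0000 + 0.6000·11.5000] = 6.4486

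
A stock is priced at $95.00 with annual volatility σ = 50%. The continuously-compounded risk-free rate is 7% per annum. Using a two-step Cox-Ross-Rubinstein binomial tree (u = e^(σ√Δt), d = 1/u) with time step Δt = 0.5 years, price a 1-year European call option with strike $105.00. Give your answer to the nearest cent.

$17.44

CRR parameters: u = e^(σ√Δt) = e^(0.5·√0.5) = 1.4241, d = 1/u = 0.7022
Per-period rate: rΔt = 0.07·0.5 = 0.035, so R = e^0.035 = 1.0356
Risk-neutral probability p = (e^0.035 − 0.7022)/(1.4241 − 0.7022) = 0.3334/0.7219 = 0.4619
Terminal stock prices: S_uu = 192.7, S_ud = 95, S_dd = 46.84
Terminal payoffs (S − K): max(87.67, 0) = 87.67, max(-10, 0) = 0, max(-58.16, 0) = 0
Node u (S = 135.3): V_u = e^(−0.035)·[0.4619·87.6709 + 0.5381·0.0000] = 39.0990
Node d (S = 66.71): V_d = e^(−0.035)·[0.4619·0.0000 + 0.5381·0.0000] = 0.0000
Node 0 (S = 95): V_0 = e^(−0.035)·[0.4619·39.0990 + 0.5381·0.0000] = 17.4372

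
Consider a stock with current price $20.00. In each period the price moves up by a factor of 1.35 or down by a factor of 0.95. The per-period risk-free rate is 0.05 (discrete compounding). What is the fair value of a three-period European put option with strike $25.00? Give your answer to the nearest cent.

Risk-neutral probability p = (1 + 0.05 − 0.95)/(1.35 − 0.95) = 0.1000/0.4000 = 0.2500
Terminal stock prices: S_uuu = 49.21, S_uud = 34.63, S_udd = 24.37, S_ddd = 17.15
Terminal payoffs (K − S): max(-24.21, 0) = 0, max(-9.627, 0) = 0, max(0.6325, 0) = 0.6325, max(7.853, 0) = 7.853
Node uu (S = 36.45): V_uu = 1/1.05·[0.2500·0.0000 + 0.7500·0.0000] = 0.0000
Node ud (S = 25.65): V_ud = 1/1.05·[0.2500·0.0000 + 0.7500·0.6325] = 0.4518
Node dd (S = 18.05): V_dd = 1/1.05·[0.2500·0.6325 + 0.7500·7.8525] = 5.7595
Node u (S = 27): V_u = 1/1.05·[0.2500·0.0000 + 0.7500·0.4518] = 0.3227
Node d (S = 19): V_d = 1/1.05·[0.2500·0.4518 + 0.7500·5.7595] = 4.2215
Node 0 (S = 20): V_0 = 1/1.05·[0.2500·0.3227 + 0.7500·4.2215] = 3.0922

$3.09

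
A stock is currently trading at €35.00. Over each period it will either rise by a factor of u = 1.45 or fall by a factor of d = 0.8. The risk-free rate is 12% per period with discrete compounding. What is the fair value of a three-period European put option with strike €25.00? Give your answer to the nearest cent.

€0.66

Risk-neutral probability p = (1 + 0.12 − 0.8)/(1.45 − 0.8) = 0.3200/0.6500 = 0.4923
Terminal stock prices: S_uuu = 106.7, S_uud = 58.87, S_udd = 32.48, S_ddd = 17.92
Terminal payoffs (K − S): max(-81.7, 0) = 0, max(-33.87, 0) = 0, max(-7.48, 0) = 0, max(7.08, 0) = 7.08
Node uu (S = 73.59): V_uu = 1/1.12·[0.4923·0.0000 + 0.5077·0.0000] = 0.0000
Node ud (S = 40.6): V_ud = 1/1.12·[0.4923·0.0000 + 0.5077·0.0000] = 0.0000
Node dd (S = 22.4): V_dd = 1/1.12·[0.4923·0.0000 + 0.5077·7.0800] = 3.2093
Node u (S = 50.75): V_u = 1/1.12·[0.4923·0.0000 + 0.5077·0.0000] = 0.0000
Node d (S = 28): V_d = 1/1.12·[0.4923·0.0000 + 0.5077·3.2093] = 1.4548
Node 0 (S = 35): V_0 = 1/1.12·[0.4923·0.0000 + 0.5077·1.4548] = 0.6594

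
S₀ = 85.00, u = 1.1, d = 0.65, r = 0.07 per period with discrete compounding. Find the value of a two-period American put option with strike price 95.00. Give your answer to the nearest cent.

Risk-neutral probability p = (1 + 0.07 − 0.65)/(1.1 − 0.65) = 0.4200/0.4500 = 0.9333
Terminal stock prices: S_uu = 102.9, S_ud = 60.78, S_dd = 35.91
Terminal payoffs (K − S): max(-7.85, 0) = 0, max(34.22, 0) = 34.22, max(59.09, 0) = 59.09
Node u (S = 93.5): continuation = 1/1.07·[0.9333·0.0000 + 0.0667·34.2250] = 2.1324; exercise value = 1.5000 ≤ continuation, so V_u = 2.1324
Node d (S = 55.25): continuation = 1/1.07·[0.9333·34.2250 + 0.0667·59.0875] = 33.5350; exercise value = 39.7500 > continuation, so V_d = 39.7500 (exercise)
Node 0 (S = 85): continuation = 1/1.07·[0.9333·2.1324 + 0.0667·39.7500] = 4.3367; exercise value = 10.0000 > continuation, so V_0 = 10.0000 (exercise)

10.00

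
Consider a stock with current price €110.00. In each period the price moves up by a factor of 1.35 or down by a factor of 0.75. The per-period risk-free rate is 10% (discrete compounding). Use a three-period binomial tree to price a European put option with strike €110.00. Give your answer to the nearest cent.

€9.50

Risk-neutral probability p = (1 + 0.1 − 0.75)/(1.35 − 0.75) = 0.3500/0.6000 = 0.5833
Terminal stock prices: S_uuu = 270.6, S_uud = 150.4, S_udd = 83.53, S_ddd = 46.41
Terminal payoffs (K − S): max(-160.6, 0) = 0, max(-40.36, 0) = 0, max(26.47, 0) = 26.47, max(63.59, 0) = 63.59
Node uu (S = 200.5): V_uu = 1/1.1·[0.5833·0.0000 + 0.4167·0.0000] = 0.0000
Node ud (S = 111.4): V_ud = 1/1.1·[0.5833·0.0000 + 0.4167·26.4688] = 10.0260
Node dd (S = 61.88): V_dd = 1/1.1·[0.5833·26.4688 + 0.4167·63.5938] = 38.1250
Node u (S = 148.5): V_u = 1/1.1·[0.5833·0.0000 + 0.4167·10.0260] = 3.7977
Node d (S = 82.5): V_d = 1/1.1·[0.5833·10.0260 + 0.4167·38.1250] = 19.7581
Node 0 (S = 110): V_0 = 1/1.1·[0.5833·3.7977 + 0.4167·19.7581] = 9.4981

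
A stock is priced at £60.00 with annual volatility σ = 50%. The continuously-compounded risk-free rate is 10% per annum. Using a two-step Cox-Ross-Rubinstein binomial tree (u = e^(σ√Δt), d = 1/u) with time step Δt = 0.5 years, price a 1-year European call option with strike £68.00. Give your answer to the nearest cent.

£11.36

CRR parameters: u = e^(σ√Δt) = e^(0.5·√0.5) = 1.4241, d = 1/u = 0.7022
Per-period rate: rΔt = 0.1·0.5 = 0.05, so R = e^0.05 = 1.0513
Risk-neutral probability p = (e^0.05 − 0.7022)/(1.4241 − 0.7022) = 0.3491/0.7219 = 0.4835
Terminal stock prices: S_uu = 121.7, S_ud = 60, S_dd = 29.58
Terminal payoffs (S − K): max(53.69, 0) = 53.69, max(-8, 0) = 0, max(-38.42, 0) = 0
Node u (S = 85.45): V_u = e^(−0.05)·[0.4835·53.6869 + 0.5165·0.0000] = 24.6937
Node d (S = 42.13): V_d = e^(−0.05)·[0.4835·0.0000 + 0.5165·0.0000] = 0.0000
Node 0 (S = 60): V_0 = e^(−0.05)·[0.4835·24.6937 + 0.5165·0.0000] = 11.3581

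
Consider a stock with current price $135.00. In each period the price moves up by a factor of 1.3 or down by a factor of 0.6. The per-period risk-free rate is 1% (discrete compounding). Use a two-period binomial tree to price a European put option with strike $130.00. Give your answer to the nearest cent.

$25.45

Risk-neutral probability p = (1 + 0.01 − 0.6)/(1.3 − 0.6) = 0.4100/0.7000 = 0.5857
Terminal stock prices: S_uu = 228.2, S_ud = 105.3, S_dd = 48.6
Terminal payoffs (K − S): max(-98.15, 0) = 0, max(24.7, 0) = 24.7, max(81.4, 0) = 81.4
Node u (S = 175.5): V_u = 1/1.01·[0.5857·0.0000 + 0.4143·24.7000] = 10.1315
Node d (S = 81): V_d = 1/1.01·[0.5857·24.7000 + 0.4143·81.4000] = 47.7129
Node 0 (S = 135): V_0 = 1/1.01·[0.5857·10.1315 + 0.4143·47.7129] = 25.4465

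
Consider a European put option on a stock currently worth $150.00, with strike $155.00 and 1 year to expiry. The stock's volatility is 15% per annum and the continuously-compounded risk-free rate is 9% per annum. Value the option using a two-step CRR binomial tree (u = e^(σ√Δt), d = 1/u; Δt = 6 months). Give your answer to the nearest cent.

CRR parameters: u = e^(σ√Δt) = e^(0.15·√0.5) = 1.1119, d = 1/u = 0.8994
Per-period rate: rΔt = 0.09·0.5 = 0.045, so R = e^0.045 = 1.0460
Risk-neutral probability p = (e^0.045 − 0.8994)/(1.1119 − 0.8994) = 0.1467/0.2125 = 0.6901
Terminal stock prices: S_uu = 185.4, S_ud = 150, S_dd = 121.3
Terminal payoffs (K − S): max(-30.45, 0) = 0, max(5, 0) = 5, max(33.67, 0) = 33.67
Node u (S = 166.8): V_u = e^(−0.045)·[0.6901·0.0000 + 0.3099·5.0000] = 1.4814
Node d (S = 134.9): V_d = e^(−0.045)·[0.6901·5.0000 + 0.3099·33.6713] = 13.2748
Node 0 (S = 150): V_0 = e^(−0.045)·[0.6901·1.4814 + 0.3099·13.2748] = 4.9104

$4.91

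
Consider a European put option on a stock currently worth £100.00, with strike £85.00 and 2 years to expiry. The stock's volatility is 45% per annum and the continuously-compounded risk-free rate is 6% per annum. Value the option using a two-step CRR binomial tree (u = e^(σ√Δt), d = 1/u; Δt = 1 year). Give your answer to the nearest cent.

£11.65

CRR parameters: u = e^(σ√Δt) = e^(0.45·√1) = 1.5683, d = 1/u = 0.6376
Per-period rate: rΔt = 0.06·1 = 0.06, so R = e^0.06 = 1.0618
Risk-neutral probability p = (e^0.06 − 0.6376)/(1.5683 − 0.6376) = 0.4242/0.9307 = 0.4558
Terminal stock prices: S_uu = 246, S_ud = 100, S_dd = 40.66
Terminal payoffs (K − S): max(-161, 0) = 0, max(-15, 0) = 0, max(44.34, 0) = 44.34
Node u (S = 156.8): V_u = e^(−0.06)·[0.4558·0.0000 + 0.5442·0.0000] = 0.0000
Node d (S = 63.76): V_d = e^(−0.06)·[0.4558·0.0000 + 0.5442·44.3430] = 22.7261
Node 0 (S = 100): V_0 = e^(−0.06)·[0.4558·0.0000 + 0.5442·22.7261] = 11.6472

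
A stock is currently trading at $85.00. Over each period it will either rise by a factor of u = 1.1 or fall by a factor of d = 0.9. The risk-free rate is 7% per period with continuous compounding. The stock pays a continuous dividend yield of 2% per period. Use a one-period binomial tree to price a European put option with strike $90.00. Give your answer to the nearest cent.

Per-period risk-free factor R = e^0.07 = 1.0725; dividend-adjusted growth = e^(0.07−0.02) = 1.0513.
Risk-neutral probability p = (1.0513 − 0.9)/(1.1 − 0.9) = 0.1513/0.2000 = 0.7564
Terminal stock prices: S_u = 93.5, S_d = 76.5
Terminal payoffs (K − S): max(-3.5, 0) = 0, max(13.5, 0) = 13.5
Node 0 (S = 85): V_0 = e^(−0.07)·[0.7564·0.0000 + 0.2436·13.5000] = 3.0668

$3.07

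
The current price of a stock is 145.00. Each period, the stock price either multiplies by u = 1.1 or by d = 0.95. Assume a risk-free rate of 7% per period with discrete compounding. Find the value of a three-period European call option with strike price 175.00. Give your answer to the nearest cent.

Risk-neutral probability p = (1 + 0.07 − 0.95)/(1.1 − 0.95) = 0.1200/0.1500 = 0.8000
Terminal stock prices: S_uuu = 193, S_uud = 166.7, S_udd = 143.9, S_ddd = 124.3
Terminal payoffs (S − K): max(18, 0) = 18, max(-8.322, 0) = 0, max(-31.05, 0) = 0, max(-50.68, 0) = 0
Node uu (S = 175.5): V_uu = 1/1.07·[0.8000·17.9950 + 0.2000·0.0000] = 13.4542
Node ud (S = 151.5): V_ud = 1/1.07·[0.8000·0.0000 + 0.2000·0.0000] = 0.0000
Node dd (S = 130.9): V_dd = 1/1.07·[0.8000·0.0000 + 0.2000·0.0000] = 0.0000
Node u (S = 159.5): V_u = 1/1.07·[0.8000·13.4542 + 0.2000·0.0000] = 10.0592
Node d (S = 137.8): V_d = 1/1.07·[0.8000·0.0000 + 0.2000·0.0000] = 0.0000
Node 0 (S = 145): V_0 = 1/1.07·[0.8000·10.0592 + 0.2000·0.0000] = 7.5209

7.52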